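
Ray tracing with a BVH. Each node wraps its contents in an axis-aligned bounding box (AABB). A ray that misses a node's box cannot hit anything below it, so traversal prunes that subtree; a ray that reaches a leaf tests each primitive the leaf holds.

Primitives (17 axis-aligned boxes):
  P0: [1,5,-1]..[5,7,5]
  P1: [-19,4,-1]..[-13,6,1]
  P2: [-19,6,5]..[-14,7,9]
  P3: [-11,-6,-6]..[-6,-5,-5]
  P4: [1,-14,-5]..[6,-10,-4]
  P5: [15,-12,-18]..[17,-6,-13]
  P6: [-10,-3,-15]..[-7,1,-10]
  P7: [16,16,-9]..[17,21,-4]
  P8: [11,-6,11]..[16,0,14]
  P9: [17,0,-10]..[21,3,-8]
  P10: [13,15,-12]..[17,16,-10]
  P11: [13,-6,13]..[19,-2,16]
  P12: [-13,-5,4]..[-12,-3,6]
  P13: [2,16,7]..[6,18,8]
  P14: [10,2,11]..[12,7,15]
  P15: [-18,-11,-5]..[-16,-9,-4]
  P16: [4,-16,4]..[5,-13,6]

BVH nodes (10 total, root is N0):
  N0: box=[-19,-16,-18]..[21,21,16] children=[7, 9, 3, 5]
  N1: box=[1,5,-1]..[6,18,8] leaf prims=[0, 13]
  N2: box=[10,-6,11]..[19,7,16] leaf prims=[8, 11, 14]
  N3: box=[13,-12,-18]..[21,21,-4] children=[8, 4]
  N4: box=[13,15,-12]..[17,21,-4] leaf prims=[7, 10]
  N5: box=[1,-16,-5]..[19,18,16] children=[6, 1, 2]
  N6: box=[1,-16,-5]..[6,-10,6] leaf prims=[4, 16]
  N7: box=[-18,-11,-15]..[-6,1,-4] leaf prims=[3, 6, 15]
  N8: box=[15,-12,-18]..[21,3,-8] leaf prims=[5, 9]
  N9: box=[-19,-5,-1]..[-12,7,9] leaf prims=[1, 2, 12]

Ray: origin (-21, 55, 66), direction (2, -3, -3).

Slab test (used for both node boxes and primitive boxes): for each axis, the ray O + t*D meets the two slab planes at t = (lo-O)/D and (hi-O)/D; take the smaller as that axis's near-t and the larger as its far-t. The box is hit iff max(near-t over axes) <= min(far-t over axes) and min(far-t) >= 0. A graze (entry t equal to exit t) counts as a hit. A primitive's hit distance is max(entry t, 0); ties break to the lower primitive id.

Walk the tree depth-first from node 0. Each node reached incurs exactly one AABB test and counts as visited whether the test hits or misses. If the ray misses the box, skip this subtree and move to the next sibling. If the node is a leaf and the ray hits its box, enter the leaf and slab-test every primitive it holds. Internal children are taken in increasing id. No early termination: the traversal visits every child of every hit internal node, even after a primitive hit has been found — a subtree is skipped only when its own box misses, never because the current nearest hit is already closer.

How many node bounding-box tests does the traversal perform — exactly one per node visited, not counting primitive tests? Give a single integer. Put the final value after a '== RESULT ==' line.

Walk:
N0 x:[1,21] y:[34/3,71/3] z:[50/3,28] -> hit [50/3,21], descend [3, 5, 7, 9]
  N3 x:[17,21] y:[34/3,67/3] z:[70/3,28] -> miss, prune
  N5 x:[11,20] y:[37/3,71/3] z:[50/3,71/3] -> hit [50/3,20], descend [1, 2, 6]
    N1 x:[11,27/2] y:[37/3,50/3] z:[58/3,67/3] -> miss, prune
    N2 x:[31/2,20] y:[16,61/3] z:[50/3,55/3] -> hit [50/3,55/3] leaf, test {P8@t=55/3, P11(miss), P14(miss)}
    N6 x:[11,27/2] y:[65/3,71/3] z:[20,71/3] -> miss, prune
  N7 x:[3/2,15/2] y:[18,22] z:[70/3,27] -> miss, prune
  N9 x:[1,9/2] y:[16,20] z:[19,67/3] -> miss, prune

Summary -> nodes [0, 3, 5, 1, 2, 6, 7, 9]; box-tests=8; leaf-entries=1; first=P8

== RESULT ==
8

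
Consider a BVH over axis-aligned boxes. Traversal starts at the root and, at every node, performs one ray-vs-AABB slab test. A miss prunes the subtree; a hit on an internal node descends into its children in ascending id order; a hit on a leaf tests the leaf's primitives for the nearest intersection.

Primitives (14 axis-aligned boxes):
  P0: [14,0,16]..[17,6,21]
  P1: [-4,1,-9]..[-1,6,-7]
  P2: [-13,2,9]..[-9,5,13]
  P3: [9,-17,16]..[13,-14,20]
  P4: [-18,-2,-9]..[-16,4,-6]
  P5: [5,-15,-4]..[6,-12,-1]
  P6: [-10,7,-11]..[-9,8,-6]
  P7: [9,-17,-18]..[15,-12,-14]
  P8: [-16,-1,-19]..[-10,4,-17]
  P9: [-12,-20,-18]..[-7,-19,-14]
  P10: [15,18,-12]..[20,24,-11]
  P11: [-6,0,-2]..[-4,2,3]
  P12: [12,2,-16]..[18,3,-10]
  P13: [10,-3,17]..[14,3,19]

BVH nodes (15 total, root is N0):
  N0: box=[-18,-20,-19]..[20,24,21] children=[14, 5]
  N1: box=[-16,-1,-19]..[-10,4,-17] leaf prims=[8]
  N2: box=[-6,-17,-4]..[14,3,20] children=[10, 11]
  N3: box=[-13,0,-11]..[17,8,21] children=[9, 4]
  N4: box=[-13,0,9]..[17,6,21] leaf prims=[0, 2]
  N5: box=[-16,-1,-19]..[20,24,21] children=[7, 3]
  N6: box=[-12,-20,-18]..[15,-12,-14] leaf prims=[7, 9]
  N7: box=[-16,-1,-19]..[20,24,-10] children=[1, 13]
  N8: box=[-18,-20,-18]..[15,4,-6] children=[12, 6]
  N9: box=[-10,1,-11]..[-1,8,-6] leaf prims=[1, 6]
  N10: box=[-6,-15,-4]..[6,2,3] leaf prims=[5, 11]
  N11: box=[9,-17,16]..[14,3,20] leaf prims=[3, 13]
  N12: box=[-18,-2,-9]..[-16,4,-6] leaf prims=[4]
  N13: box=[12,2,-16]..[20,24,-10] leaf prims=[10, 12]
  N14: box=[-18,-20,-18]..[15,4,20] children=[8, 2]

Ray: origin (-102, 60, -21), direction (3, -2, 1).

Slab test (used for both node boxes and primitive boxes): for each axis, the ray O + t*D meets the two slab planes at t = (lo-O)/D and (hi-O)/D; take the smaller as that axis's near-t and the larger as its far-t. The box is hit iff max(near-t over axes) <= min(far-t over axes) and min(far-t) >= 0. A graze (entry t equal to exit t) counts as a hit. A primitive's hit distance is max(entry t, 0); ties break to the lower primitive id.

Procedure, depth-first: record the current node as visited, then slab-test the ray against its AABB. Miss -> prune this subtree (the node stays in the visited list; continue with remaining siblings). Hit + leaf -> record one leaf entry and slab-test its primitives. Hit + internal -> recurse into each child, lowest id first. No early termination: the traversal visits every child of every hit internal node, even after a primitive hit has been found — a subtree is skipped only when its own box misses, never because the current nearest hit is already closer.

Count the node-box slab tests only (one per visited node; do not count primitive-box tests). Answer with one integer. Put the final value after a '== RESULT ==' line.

Trace the traversal:
N0 x:[28,122/3] y:[18,40] z:[2,42] -> hit [28,40], descend [5, 14]
  N5 x:[86/3,122/3] y:[18,61/2] z:[2,42] -> hit [86/3,61/2], descend [3, 7]
    N3 x:[89/3,119/3] y:[26,30] z:[10,42] -> hit [89/3,30], descend [4, 9]
      N4 x:[89/3,119/3] y:[27,30] z:[30,42] -> hit [30,30] leaf, test {P0(miss), P2(miss)}
      N9 x:[92/3,101/3] y:[26,59/2] z:[10,15] -> miss, prune
    N7 x:[86/3,122/3] y:[18,61/2] z:[2,11] -> miss, prune
  N14 x:[28,39] y:[28,40] z:[3,41] -> hit [28,39], descend [2, 8]
    N2 x:[32,116/3] y:[57/2,77/2] z:[17,41] -> hit [32,77/2], descend [10, 11]
      N10 x:[32,36] y:[29,75/2] z:[17,24] -> miss, prune
      N11 x:[37,116/3] y:[57/2,77/2] z:[37,41] -> hit [37,77/2] leaf, test {P3@t=37, P13(miss)}
    N8 x:[28,39] y:[28,40] z:[3,15] -> miss, prune

Visited [0, 5, 3, 4, 9, 7, 14, 2, 10, 11, 8]. Tests: 11 box, 2 leaf. Nearest: P3.

== RESULT ==
11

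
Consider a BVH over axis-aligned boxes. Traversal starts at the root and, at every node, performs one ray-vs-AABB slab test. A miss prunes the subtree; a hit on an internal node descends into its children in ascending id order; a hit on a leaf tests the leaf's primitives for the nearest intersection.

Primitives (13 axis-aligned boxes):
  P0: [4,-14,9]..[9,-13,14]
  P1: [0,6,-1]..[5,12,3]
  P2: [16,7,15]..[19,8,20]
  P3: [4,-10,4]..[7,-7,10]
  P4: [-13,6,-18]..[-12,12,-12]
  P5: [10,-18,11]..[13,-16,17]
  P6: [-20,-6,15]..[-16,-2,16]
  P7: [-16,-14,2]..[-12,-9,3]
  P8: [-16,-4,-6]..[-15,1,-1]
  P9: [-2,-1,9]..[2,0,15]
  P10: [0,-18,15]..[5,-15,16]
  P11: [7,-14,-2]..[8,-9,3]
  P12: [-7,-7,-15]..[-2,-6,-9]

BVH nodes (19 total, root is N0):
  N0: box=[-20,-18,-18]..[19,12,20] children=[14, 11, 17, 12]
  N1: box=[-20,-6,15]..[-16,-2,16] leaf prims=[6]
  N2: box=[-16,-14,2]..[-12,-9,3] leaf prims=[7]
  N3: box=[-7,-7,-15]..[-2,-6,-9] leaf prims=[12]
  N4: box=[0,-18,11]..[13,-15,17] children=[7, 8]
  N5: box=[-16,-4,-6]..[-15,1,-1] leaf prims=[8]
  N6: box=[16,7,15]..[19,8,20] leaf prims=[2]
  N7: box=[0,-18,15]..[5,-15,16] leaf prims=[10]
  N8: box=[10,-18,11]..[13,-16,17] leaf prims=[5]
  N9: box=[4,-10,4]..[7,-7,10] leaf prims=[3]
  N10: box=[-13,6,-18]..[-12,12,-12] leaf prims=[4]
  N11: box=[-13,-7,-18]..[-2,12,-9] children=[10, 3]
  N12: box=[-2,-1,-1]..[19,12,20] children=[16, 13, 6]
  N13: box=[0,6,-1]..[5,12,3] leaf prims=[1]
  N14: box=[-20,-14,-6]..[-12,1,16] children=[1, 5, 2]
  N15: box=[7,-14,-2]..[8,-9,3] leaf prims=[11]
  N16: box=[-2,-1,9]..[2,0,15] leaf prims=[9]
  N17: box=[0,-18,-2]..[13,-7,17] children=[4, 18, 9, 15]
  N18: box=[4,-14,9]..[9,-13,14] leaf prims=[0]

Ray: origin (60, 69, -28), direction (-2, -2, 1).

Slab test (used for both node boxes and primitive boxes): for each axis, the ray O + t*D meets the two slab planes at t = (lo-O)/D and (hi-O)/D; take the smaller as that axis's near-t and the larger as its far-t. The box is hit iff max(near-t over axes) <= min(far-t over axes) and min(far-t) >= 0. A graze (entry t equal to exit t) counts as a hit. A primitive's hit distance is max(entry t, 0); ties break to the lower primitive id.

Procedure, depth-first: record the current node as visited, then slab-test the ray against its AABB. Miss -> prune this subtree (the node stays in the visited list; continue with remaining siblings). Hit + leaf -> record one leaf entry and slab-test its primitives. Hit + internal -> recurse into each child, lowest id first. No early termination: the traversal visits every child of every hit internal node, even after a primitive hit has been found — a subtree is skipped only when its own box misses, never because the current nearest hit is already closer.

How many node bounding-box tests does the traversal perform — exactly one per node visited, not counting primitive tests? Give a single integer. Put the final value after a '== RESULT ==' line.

Trace the traversal:
N0 x:[41/2,40] y:[57/2,87/2] z:[10,48] -> hit [57/2,40], descend [11, 12, 14, 17]
  N11 x:[31,73/2] y:[57/2,38] z:[10,19] -> miss, prune
  N12 x:[41/2,31] y:[57/2,35] z:[27,48] -> hit [57/2,31], descend [6, 13, 16]
    N6 x:[41/2,22] y:[61/2,31] z:[43,48] -> miss, prune
    N13 x:[55/2,30] y:[57/2,63/2] z:[27,31] -> hit [57/2,30] leaf, test {P1@t=57/2}
    N16 x:[29,31] y:[69/2,35] z:[37,43] -> miss, prune
  N14 x:[36,40] y:[34,83/2] z:[22,44] -> hit [36,40], descend [1, 2, 5]
    N1 x:[38,40] y:[71/2,75/2] z:[43,44] -> miss, prune
    N2 x:[36,38] y:[39,83/2] z:[30,31] -> miss, prune
    N5 x:[75/2,38] y:[34,73/2] z:[22,27] -> miss, prune
  N17 x:[47/2,30] y:[38,87/2] z:[26,45] -> miss, prune

Summary -> nodes [0, 11, 12, 6, 13, 16, 14, 1, 2, 5, 17]; box-tests=11; leaf-entries=1; first=P1

== RESULT ==
11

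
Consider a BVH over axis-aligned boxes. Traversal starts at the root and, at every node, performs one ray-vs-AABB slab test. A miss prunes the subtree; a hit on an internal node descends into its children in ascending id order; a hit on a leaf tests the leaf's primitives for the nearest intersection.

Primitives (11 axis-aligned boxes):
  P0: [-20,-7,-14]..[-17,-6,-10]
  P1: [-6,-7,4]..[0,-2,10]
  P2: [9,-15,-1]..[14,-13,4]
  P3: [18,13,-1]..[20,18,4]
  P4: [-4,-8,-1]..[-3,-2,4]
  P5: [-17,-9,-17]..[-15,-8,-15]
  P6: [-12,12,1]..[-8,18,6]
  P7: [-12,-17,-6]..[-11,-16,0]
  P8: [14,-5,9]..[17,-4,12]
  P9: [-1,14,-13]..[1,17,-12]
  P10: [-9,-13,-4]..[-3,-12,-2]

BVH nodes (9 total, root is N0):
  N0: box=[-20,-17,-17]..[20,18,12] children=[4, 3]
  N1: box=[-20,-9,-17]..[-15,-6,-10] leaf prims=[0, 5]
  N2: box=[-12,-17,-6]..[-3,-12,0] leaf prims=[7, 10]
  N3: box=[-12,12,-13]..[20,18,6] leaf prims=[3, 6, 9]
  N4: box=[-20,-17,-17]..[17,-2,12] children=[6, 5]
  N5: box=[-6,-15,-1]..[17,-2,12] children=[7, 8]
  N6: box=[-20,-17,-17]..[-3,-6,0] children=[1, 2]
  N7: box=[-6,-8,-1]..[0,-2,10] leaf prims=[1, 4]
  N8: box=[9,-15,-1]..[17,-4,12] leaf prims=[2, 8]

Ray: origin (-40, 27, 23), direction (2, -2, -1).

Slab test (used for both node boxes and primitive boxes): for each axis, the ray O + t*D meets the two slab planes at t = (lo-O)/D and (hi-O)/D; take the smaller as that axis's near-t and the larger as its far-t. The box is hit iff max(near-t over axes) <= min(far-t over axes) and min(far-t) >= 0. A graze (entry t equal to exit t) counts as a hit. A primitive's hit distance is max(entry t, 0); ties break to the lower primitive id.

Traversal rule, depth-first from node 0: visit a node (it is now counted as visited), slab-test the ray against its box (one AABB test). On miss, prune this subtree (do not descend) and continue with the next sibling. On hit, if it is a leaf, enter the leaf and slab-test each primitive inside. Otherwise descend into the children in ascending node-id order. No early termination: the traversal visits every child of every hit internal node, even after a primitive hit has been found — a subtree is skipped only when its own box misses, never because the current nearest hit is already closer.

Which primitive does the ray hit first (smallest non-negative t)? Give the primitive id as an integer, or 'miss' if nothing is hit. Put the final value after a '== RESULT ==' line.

Walk:
N0 x:[10,30] y:[9/2,22] z:[11,40] -> hit [11,22], descend [3, 4]
  N3 x:[14,30] y:[9/2,15/2] z:[17,36] -> miss, prune
  N4 x:[10,57/2] y:[29/2,22] z:[11,40] -> hit [29/2,22], descend [5, 6]
    N5 x:[17,57/2] y:[29/2,21] z:[11,24] -> hit [17,21], descend [7, 8]
      N7 x:[17,20] y:[29/2,35/2] z:[13,24] -> hit [17,35/2] leaf, test {P1@t=17, P4(miss)}
      N8 x:[49/2,57/2] y:[31/2,21] z:[11,24] -> miss, prune
    N6 x:[10,37/2] y:[33/2,22] z:[23,40] -> miss, prune

Visited [0, 3, 4, 5, 7, 8, 6]. Tests: 7 box, 1 leaf. Nearest: P1.

== RESULT ==
1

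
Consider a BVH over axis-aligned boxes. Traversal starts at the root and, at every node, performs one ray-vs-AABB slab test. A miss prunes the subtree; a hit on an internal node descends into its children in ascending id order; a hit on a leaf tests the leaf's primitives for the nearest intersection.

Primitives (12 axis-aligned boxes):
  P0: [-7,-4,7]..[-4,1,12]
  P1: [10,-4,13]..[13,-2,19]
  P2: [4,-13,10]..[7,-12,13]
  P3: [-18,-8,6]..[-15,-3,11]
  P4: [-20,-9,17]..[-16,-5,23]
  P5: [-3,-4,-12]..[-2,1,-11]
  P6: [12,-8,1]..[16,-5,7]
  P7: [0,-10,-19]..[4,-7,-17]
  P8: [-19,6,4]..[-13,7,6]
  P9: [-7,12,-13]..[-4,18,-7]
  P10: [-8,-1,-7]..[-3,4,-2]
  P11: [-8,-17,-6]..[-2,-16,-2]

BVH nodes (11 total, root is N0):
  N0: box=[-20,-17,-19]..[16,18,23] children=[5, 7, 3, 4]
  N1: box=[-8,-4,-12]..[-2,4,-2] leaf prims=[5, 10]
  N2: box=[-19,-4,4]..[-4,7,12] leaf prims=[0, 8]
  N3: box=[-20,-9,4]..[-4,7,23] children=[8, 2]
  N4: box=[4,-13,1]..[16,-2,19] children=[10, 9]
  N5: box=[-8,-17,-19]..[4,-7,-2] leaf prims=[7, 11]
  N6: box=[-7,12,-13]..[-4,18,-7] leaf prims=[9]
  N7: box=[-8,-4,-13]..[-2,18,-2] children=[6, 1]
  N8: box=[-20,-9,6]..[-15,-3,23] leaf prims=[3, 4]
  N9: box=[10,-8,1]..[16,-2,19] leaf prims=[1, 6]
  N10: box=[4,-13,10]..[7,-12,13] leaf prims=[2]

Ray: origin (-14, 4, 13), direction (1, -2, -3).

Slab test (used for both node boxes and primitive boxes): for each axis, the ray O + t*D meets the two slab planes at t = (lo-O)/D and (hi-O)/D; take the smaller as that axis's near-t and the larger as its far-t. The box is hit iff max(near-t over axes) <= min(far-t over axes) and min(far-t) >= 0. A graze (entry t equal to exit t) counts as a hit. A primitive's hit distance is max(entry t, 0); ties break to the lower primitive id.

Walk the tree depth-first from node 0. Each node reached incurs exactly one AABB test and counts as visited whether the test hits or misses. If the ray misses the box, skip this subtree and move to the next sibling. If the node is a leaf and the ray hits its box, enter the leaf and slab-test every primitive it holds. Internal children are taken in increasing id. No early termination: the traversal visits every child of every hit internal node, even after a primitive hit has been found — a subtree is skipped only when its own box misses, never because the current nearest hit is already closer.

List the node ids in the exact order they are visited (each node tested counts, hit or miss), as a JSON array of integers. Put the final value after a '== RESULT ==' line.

Traverse from the root:
N0 x:[-6,30] y:[-7,21/2] z:[-10/3,32/3] -> hit [-10/3,21/2], descend [3, 4, 5, 7]
  N3 x:[-6,10] y:[-3/2,13/2] z:[-10/3,3] -> hit [-3/2,3], descend [2, 8]
    N2 x:[-5,10] y:[-3/2,4] z:[1/3,3] -> hit [1/3,3] leaf, test {P0(miss), P8(miss)}
    N8 x:[-6,-1] y:[7/2,13/2] z:[-10/3,7/3] -> miss, prune
  N4 x:[18,30] y:[3,17/2] z:[-2,4] -> miss, prune
  N5 x:[6,18] y:[11/2,21/2] z:[5,32/3] -> hit [6,21/2] leaf, test {P7(miss), P11(miss)}
  N7 x:[6,12] y:[-7,4] z:[5,26/3] -> miss, prune

7 AABB tests over nodes [0, 3, 2, 8, 4, 5, 7]; 2 leaves entered; closest miss.

== RESULT ==
[0, 3, 2, 8, 4, 5, 7]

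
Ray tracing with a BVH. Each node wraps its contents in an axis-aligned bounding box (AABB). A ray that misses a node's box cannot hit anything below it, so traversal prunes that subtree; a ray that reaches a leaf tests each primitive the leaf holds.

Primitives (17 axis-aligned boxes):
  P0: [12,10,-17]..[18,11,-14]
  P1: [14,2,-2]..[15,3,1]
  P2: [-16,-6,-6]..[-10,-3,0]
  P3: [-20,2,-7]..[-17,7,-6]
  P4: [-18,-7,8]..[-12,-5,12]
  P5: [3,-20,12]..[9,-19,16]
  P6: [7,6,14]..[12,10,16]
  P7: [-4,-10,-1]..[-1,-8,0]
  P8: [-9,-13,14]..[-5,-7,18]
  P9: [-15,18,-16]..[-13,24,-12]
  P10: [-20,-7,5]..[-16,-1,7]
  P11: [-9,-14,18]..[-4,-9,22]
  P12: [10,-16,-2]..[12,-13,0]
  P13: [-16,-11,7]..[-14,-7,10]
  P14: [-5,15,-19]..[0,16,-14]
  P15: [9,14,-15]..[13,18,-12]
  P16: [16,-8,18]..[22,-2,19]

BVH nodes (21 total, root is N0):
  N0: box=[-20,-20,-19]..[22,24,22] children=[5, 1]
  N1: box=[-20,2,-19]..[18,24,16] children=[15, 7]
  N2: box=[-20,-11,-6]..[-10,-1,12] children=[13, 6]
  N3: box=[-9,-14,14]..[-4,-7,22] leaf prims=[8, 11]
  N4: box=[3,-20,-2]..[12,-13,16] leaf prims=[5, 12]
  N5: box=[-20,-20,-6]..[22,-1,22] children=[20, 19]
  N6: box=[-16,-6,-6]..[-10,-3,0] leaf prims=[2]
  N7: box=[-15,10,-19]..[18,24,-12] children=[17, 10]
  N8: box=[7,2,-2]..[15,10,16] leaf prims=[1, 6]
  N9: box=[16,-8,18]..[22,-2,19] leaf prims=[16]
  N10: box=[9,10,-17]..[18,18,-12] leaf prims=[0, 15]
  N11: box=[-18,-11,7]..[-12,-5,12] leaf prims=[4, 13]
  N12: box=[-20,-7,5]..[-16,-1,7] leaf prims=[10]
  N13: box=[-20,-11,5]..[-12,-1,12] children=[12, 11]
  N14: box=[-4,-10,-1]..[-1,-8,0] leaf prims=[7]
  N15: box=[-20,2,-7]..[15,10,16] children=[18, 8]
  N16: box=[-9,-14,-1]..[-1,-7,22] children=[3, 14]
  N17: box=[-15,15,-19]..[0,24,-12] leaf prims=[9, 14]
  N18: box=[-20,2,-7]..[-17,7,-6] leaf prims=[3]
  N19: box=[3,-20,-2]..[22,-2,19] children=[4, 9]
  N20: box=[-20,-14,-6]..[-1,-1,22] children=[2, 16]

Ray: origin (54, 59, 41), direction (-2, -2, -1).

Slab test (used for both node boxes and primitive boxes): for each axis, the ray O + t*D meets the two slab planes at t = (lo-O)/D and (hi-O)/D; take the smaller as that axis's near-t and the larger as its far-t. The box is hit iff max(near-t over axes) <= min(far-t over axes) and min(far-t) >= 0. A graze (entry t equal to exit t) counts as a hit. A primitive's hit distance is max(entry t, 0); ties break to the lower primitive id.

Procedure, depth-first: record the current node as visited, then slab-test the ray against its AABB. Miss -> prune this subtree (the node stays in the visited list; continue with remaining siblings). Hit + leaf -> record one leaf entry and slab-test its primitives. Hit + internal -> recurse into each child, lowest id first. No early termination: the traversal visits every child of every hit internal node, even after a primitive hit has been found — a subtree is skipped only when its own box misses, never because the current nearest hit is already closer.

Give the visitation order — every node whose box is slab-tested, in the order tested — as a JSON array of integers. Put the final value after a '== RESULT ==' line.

Walk:
N0 x:[16,37] y:[35/2,79/2] z:[19,60] -> hit [19,37], descend [1, 5]
  N1 x:[18,37] y:[35/2,57/2] z:[25,60] -> hit [25,57/2], descend [7, 15]
    N7 x:[18,69/2] y:[35/2,49/2] z:[53,60] -> miss, prune
    N15 x:[39/2,37] y:[49/2,57/2] z:[25,48] -> hit [25,57/2], descend [8, 18]
      N8 x:[39/2,47/2] y:[49/2,57/2] z:[25,43] -> miss, prune
      N18 x:[71/2,37] y:[26,57/2] z:[47,48] -> miss, prune
  N5 x:[16,37] y:[30,79/2] z:[19,47] -> hit [30,37], descend [19, 20]
    N19 x:[16,51/2] y:[61/2,79/2] z:[22,43] -> miss, prune
    N20 x:[55/2,37] y:[30,73/2] z:[19,47] -> hit [30,73/2], descend [2, 16]
      N2 x:[32,37] y:[30,35] z:[29,47] -> hit [32,35], descend [6, 13]
        N6 x:[32,35] y:[31,65/2] z:[41,47] -> miss, prune
        N13 x:[33,37] y:[30,35] z:[29,36] -> hit [33,35], descend [11, 12]
          N11 x:[33,36] y:[32,35] z:[29,34] -> hit [33,34] leaf, test {P4@t=33, P13@t=34}
          N12 x:[35,37] y:[30,33] z:[34,36] -> miss, prune
      N16 x:[55/2,63/2] y:[33,73/2] z:[19,42] -> miss, prune

order=[0, 1, 7, 15, 8, 18, 5, 19, 20, 2, 6, 13, 11, 12, 16]  |boxes|=15  |leaves|=1  hit=P4

== RESULT ==
[0, 1, 7, 15, 8, 18, 5, 19, 20, 2, 6, 13, 11, 12, 16]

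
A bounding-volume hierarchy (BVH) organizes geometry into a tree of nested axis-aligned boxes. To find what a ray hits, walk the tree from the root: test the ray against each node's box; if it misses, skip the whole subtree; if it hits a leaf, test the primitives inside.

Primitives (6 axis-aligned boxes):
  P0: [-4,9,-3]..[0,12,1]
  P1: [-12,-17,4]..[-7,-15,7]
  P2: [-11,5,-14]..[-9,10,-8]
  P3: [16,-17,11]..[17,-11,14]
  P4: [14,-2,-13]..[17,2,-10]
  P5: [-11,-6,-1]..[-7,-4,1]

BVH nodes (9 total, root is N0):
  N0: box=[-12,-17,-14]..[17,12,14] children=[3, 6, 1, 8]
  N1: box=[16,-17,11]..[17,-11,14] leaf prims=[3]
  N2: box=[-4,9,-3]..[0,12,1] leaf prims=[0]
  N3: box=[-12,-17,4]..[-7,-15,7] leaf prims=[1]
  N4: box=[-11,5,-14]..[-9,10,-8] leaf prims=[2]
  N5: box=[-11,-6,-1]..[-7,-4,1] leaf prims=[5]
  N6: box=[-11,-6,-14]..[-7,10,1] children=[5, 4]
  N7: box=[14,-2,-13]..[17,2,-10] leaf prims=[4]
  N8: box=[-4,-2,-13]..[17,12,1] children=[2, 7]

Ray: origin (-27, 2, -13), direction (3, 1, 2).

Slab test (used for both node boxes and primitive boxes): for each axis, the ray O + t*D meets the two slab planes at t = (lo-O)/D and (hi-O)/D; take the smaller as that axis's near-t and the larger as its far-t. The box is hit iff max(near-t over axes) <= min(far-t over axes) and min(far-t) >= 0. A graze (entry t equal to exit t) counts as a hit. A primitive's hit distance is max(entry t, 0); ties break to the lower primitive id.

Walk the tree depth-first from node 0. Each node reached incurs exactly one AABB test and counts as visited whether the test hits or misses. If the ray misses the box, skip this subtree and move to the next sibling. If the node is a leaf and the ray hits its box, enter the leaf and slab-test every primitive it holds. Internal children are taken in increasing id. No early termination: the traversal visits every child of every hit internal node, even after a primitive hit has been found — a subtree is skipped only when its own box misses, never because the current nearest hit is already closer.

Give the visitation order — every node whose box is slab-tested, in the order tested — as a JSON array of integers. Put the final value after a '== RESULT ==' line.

Traverse from the root:
N0 x:[5,44/3] y:[-19,10] z:[-1/2,27/2] -> hit [5,10], descend [1, 3, 6, 8]
  N1 x:[43/3,44/3] y:[-19,-13] z:[12,27/2] -> miss, prune
  N3 x:[5,20/3] y:[-19,-17] z:[17/2,10] -> miss, prune
  N6 x:[16/3,20/3] y:[-8,8] z:[-1/2,7] -> hit [16/3,20/3], descend [4, 5]
    N4 x:[16/3,6] y:[3,8] z:[-1/2,5/2] -> miss, prune
    N5 x:[16/3,20/3] y:[-8,-6] z:[6,7] -> miss, prune
  N8 x:[23/3,44/3] y:[-4,10] z:[0,7] -> miss, prune

Summary -> nodes [0, 1, 3, 6, 4, 5, 8]; box-tests=7; leaf-entries=0; first=miss

== RESULT ==
[0, 1, 3, 6, 4, 5, 8]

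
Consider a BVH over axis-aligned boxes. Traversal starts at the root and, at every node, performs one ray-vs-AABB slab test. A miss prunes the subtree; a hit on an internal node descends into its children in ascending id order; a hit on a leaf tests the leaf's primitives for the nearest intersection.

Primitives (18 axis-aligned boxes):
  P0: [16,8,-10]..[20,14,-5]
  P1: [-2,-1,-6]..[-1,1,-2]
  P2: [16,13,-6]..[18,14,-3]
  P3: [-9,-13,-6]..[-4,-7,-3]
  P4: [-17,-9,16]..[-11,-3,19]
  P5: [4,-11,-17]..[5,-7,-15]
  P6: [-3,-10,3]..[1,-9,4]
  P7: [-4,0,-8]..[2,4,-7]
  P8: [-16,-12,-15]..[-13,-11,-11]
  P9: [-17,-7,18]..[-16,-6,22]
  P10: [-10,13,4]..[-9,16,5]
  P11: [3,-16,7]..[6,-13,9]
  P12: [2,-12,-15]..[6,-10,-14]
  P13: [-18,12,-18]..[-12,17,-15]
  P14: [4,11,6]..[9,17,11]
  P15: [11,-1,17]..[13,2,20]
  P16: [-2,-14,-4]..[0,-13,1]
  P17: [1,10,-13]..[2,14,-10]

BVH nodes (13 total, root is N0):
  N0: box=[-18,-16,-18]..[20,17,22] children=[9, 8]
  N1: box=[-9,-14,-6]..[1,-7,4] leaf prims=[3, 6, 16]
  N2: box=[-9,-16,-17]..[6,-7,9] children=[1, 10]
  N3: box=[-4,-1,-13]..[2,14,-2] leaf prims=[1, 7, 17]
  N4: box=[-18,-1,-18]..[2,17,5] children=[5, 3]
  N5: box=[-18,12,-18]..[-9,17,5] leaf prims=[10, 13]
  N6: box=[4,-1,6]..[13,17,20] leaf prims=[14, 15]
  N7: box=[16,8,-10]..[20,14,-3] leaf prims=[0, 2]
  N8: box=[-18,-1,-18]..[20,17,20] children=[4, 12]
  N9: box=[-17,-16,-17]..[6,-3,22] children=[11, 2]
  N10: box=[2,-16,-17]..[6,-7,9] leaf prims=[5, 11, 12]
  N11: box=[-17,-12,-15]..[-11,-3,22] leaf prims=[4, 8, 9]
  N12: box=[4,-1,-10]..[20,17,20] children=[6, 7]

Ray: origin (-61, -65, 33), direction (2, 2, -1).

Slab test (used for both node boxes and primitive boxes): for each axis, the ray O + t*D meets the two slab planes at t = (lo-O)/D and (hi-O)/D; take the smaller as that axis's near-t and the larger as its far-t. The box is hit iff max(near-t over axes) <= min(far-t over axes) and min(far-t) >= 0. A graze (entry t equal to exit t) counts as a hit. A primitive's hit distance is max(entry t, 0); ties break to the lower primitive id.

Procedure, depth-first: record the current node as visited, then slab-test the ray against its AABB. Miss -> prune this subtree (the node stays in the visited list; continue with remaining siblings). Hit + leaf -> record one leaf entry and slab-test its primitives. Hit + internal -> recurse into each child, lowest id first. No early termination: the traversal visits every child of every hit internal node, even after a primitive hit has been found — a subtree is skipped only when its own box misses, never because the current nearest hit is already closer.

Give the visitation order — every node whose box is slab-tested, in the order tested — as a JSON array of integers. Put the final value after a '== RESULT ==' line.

Walk:
N0 x:[43/2,81/2] y:[49/2,41] z:[11,51] -> hit [49/2,81/2], descend [8, 9]
  N8 x:[43/2,81/2] y:[32,41] z:[13,51] -> hit [32,81/2], descend [4, 12]
    N4 x:[43/2,63/2] y:[32,41] z:[28,51] -> miss, prune
    N12 x:[65/2,81/2] y:[32,41] z:[13,43] -> hit [65/2,81/2], descend [6, 7]
      N6 x:[65/2,37] y:[32,41] z:[13,27] -> miss, prune
      N7 x:[77/2,81/2] y:[73/2,79/2] z:[36,43] -> hit [77/2,79/2] leaf, test {P0@t=77/2, P2@t=39}
  N9 x:[22,67/2] y:[49/2,31] z:[11,50] -> hit [49/2,31], descend [2, 11]
    N2 x:[26,67/2] y:[49/2,29] z:[24,50] -> hit [26,29], descend [1, 10]
      N1 x:[26,31] y:[51/2,29] z:[29,39] -> hit [29,29] leaf, test {P3(miss), P6(miss), P16(miss)}
      N10 x:[63/2,67/2] y:[49/2,29] z:[24,50] -> miss, prune
    N11 x:[22,25] y:[53/2,31] z:[11,48] -> miss, prune

11 AABB tests over nodes [0, 8, 4, 12, 6, 7, 9, 2, 1, 10, 11]; 2 leaves entered; closest P0.

== RESULT ==
[0, 8, 4, 12, 6, 7, 9, 2, 1, 10, 11]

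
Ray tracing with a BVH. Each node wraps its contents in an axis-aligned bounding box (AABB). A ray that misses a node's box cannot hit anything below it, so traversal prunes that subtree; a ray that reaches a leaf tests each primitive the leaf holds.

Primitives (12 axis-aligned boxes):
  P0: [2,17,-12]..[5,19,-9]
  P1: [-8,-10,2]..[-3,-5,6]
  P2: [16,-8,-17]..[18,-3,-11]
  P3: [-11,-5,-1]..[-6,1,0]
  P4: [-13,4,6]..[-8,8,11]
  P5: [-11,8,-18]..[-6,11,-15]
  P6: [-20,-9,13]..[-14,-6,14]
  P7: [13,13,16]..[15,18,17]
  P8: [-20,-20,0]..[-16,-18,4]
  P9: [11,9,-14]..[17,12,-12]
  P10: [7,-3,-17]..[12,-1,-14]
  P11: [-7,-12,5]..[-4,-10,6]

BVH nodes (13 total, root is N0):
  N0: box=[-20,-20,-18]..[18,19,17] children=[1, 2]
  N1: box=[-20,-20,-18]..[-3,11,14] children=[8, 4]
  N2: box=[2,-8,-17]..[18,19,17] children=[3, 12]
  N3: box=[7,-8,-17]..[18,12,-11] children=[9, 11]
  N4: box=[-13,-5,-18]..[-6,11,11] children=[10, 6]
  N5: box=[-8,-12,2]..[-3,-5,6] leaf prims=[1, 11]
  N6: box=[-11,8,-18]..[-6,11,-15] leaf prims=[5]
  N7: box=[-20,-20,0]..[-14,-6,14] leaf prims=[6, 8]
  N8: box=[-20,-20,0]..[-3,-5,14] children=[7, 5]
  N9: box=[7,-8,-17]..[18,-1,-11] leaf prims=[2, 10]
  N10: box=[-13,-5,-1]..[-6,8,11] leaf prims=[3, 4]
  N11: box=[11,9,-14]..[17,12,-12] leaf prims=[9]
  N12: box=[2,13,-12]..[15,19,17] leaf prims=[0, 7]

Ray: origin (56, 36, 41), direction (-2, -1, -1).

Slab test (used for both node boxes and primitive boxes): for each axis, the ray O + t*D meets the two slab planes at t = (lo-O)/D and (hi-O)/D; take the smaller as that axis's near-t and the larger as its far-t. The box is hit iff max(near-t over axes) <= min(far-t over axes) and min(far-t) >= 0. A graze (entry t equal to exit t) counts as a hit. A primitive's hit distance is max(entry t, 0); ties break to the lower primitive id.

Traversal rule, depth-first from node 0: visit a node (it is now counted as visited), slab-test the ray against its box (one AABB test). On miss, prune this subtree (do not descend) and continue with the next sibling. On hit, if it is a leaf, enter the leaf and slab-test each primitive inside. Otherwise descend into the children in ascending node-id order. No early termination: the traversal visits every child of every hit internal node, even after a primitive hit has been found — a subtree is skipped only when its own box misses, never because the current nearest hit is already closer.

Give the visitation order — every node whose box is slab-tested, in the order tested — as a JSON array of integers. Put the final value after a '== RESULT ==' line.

Traverse from the root:
N0 x:[19,38] y:[17,56] z:[24,59] -> hit [24,38], descend [1, 2]
  N1 x:[59/2,38] y:[25,56] z:[27,59] -> hit [59/2,38], descend [4, 8]
    N4 x:[31,69/2] y:[25,41] z:[30,59] -> hit [31,69/2], descend [6, 10]
      N6 x:[31,67/2] y:[25,28] z:[56,59] -> miss, prune
      N10 x:[31,69/2] y:[28,41] z:[30,42] -> hit [31,69/2] leaf, test {P3(miss), P4@t=32}
    N8 x:[59/2,38] y:[41,56] z:[27,41] -> miss, prune
  N2 x:[19,27] y:[17,44] z:[24,58] -> hit [24,27], descend [3, 12]
    N3 x:[19,49/2] y:[24,44] z:[52,58] -> miss, prune
    N12 x:[41/2,27] y:[17,23] z:[24,53] -> miss, prune

Visited [0, 1, 4, 6, 10, 8, 2, 3, 12]. Tests: 9 box, 1 leaf. Nearest: P4.

== RESULT ==
[0, 1, 4, 6, 10, 8, 2, 3, 12]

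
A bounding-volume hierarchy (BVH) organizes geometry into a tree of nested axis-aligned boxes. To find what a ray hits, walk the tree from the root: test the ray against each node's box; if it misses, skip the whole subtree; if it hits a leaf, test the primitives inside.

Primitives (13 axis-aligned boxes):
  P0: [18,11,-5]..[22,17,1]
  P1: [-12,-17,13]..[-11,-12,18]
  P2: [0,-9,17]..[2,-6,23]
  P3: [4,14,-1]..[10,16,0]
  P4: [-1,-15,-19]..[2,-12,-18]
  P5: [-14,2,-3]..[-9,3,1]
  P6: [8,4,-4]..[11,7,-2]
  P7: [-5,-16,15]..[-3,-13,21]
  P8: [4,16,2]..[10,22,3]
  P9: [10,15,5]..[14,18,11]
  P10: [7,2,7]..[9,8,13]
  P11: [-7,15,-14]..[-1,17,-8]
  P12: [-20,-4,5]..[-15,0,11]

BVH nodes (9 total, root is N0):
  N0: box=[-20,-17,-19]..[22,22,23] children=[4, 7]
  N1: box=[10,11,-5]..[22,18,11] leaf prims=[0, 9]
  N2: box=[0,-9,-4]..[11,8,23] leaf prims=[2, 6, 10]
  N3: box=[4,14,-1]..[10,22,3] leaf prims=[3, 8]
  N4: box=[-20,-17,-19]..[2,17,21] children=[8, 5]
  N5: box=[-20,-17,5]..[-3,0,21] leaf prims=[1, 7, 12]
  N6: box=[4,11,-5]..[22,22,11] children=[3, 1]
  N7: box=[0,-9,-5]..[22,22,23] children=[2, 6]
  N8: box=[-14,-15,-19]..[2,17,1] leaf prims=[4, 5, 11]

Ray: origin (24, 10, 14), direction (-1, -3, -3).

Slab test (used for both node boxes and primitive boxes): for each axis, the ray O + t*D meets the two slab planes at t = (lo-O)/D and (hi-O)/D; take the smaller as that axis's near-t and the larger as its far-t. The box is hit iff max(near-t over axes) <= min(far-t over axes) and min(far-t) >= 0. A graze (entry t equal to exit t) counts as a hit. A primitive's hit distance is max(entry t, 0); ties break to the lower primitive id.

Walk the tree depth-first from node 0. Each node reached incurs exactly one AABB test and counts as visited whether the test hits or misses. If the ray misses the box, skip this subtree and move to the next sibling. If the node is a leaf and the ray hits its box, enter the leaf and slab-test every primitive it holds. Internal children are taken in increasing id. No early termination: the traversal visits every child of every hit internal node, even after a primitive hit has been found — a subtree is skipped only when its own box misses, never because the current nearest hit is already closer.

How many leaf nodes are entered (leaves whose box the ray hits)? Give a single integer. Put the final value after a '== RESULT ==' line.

Walk:
N0 x:[2,44] y:[-4,9] z:[-3,11] -> hit [2,9], descend [4, 7]
  N4 x:[22,44] y:[-7/3,9] z:[-7/3,11] -> miss, prune
  N7 x:[2,24] y:[-4,19/3] z:[-3,19/3] -> hit [2,19/3], descend [2, 6]
    N2 x:[13,24] y:[2/3,19/3] z:[-3,6] -> miss, prune
    N6 x:[2,20] y:[-4,-1/3] z:[1,19/3] -> miss, prune

Summary -> nodes [0, 4, 7, 2, 6]; box-tests=5; leaf-entries=0; first=miss

== RESULT ==
0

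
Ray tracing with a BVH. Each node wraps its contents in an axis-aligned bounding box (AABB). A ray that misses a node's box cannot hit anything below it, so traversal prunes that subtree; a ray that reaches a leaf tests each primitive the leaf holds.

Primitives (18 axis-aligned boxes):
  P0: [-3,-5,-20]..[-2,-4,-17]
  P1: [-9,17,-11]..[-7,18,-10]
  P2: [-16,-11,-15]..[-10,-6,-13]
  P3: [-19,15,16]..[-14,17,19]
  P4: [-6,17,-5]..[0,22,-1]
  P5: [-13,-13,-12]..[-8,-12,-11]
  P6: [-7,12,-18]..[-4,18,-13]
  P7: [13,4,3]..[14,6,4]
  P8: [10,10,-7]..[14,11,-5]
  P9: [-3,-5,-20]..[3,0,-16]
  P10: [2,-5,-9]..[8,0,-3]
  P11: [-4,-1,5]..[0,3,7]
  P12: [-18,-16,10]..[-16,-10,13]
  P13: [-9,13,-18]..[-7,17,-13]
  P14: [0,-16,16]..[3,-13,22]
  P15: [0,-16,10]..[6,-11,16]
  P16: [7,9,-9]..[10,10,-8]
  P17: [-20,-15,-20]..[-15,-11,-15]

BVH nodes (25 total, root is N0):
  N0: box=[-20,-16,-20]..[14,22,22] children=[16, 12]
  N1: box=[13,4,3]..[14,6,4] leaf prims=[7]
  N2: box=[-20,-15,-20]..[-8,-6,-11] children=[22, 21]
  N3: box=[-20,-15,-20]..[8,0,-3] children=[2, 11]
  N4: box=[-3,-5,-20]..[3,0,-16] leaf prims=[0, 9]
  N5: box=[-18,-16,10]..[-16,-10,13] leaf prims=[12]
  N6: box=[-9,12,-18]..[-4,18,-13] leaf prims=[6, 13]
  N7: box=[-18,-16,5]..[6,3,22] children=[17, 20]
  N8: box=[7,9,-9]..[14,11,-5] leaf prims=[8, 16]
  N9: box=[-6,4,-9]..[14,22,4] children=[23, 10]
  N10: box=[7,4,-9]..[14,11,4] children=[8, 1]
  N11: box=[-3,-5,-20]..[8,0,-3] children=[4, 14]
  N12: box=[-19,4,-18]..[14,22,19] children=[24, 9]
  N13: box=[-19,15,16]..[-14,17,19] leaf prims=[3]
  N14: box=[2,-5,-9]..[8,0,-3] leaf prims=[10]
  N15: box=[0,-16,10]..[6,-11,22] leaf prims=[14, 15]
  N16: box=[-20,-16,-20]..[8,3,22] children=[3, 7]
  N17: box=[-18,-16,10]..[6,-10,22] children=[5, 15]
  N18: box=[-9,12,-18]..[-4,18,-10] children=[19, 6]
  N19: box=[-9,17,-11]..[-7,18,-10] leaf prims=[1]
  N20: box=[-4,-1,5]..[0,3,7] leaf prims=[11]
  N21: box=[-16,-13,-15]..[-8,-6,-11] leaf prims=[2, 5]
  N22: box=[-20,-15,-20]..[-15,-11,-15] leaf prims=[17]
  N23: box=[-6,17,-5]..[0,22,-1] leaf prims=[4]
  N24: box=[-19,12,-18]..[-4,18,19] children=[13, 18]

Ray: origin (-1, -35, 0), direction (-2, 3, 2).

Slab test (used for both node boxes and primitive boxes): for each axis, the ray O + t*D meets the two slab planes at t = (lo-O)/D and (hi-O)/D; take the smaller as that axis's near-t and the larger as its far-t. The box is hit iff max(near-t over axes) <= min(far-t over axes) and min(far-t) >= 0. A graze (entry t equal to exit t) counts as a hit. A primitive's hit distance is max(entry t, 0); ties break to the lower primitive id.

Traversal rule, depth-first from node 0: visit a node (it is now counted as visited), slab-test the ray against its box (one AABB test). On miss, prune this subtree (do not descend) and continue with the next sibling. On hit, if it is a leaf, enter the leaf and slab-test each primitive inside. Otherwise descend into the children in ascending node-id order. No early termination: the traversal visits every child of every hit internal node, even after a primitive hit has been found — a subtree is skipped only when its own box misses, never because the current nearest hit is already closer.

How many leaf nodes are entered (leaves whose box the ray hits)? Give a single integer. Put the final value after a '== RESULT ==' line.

Trace the traversal:
N0 x:[-15/2,19/2] y:[19/3,19] z:[-10,11] -> hit [19/3,19/2], descend [12, 16]
  N12 x:[-15/2,9] y:[13,19] z:[-9,19/2] -> miss, prune
  N16 x:[-9/2,19/2] y:[19/3,38/3] z:[-10,11] -> hit [19/3,19/2], descend [3, 7]
    N3 x:[-9/2,19/2] y:[20/3,35/3] z:[-10,-3/2] -> miss, prune
    N7 x:[-7/2,17/2] y:[19/3,38/3] z:[5/2,11] -> hit [19/3,17/2], descend [17, 20]
      N17 x:[-7/2,17/2] y:[19/3,25/3] z:[5,11] -> hit [19/3,25/3], descend [5, 15]
        N5 x:[15/2,17/2] y:[19/3,25/3] z:[5,13/2] -> miss, prune
        N15 x:[-7/2,-1/2] y:[19/3,8] z:[5,11] -> miss, prune
      N20 x:[-1/2,3/2] y:[34/3,38/3] z:[5/2,7/2] -> miss, prune

Visited [0, 12, 16, 3, 7, 17, 5, 15, 20]. Tests: 9 box, 0 leaf. Nearest: miss.

== RESULT ==
0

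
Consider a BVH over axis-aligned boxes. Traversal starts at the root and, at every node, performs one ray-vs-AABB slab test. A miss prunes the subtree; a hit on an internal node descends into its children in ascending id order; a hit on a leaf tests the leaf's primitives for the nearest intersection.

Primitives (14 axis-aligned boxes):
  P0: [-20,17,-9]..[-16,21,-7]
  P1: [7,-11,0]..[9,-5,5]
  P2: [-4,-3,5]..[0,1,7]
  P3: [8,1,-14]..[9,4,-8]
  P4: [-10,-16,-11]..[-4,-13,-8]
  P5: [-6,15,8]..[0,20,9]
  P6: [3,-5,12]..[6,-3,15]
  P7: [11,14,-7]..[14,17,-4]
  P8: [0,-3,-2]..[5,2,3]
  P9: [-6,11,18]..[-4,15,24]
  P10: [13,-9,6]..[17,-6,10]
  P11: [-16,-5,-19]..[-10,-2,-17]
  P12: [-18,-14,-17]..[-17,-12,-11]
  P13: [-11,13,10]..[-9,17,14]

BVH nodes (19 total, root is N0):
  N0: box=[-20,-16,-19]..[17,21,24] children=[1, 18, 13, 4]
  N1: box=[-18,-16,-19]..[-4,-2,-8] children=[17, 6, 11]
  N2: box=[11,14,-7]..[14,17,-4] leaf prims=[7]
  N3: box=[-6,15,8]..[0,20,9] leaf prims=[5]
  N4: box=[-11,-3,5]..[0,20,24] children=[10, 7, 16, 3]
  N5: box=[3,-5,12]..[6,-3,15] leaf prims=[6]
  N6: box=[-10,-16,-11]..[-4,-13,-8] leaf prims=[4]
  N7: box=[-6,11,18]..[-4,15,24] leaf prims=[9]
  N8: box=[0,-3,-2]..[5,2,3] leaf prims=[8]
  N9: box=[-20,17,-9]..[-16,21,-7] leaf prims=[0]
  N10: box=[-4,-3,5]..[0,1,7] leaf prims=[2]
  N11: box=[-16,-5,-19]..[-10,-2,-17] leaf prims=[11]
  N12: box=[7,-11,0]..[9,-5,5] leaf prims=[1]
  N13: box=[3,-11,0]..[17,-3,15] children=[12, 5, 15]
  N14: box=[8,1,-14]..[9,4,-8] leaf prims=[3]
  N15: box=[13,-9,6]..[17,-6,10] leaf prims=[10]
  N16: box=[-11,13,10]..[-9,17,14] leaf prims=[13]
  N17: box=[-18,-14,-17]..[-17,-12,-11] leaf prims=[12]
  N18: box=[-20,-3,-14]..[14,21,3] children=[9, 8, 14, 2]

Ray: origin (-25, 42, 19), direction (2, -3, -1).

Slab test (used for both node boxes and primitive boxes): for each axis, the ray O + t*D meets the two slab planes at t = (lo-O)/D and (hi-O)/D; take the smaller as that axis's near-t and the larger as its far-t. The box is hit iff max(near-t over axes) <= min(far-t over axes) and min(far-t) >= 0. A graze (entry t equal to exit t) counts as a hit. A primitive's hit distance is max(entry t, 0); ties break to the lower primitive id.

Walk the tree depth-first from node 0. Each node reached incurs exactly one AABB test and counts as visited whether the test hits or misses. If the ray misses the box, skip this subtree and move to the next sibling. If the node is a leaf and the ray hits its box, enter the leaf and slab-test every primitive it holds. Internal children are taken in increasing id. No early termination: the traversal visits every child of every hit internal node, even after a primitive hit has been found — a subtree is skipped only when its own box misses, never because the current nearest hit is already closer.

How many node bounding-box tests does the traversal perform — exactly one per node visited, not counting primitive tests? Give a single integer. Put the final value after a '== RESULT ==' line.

Traverse from the root:
N0 x:[5/2,21] y:[7,58/3] z:[-5,38] -> hit [7,58/3], descend [1, 4, 13, 18]
  N1 x:[7/2,21/2] y:[44/3,58/3] z:[27,38] -> miss, prune
  N4 x:[7,25/2] y:[22/3,15] z:[-5,14] -> hit [22/3,25/2], descend [3, 7, 10, 16]
    N3 x:[19/2,25/2] y:[22/3,9] z:[10,11] -> miss, prune
    N7 x:[19/2,21/2] y:[9,31/3] z:[-5,1] -> miss, prune
    N10 x:[21/2,25/2] y:[41/3,15] z:[12,14] -> miss, prune
    N16 x:[7,8] y:[25/3,29/3] z:[5,9] -> miss, prune
  N13 x:[14,21] y:[15,53/3] z:[4,19] -> hit [15,53/3], descend [5, 12, 15]
    N5 x:[14,31/2] y:[15,47/3] z:[4,7] -> miss, prune
    N12 x:[16,17] y:[47/3,53/3] z:[14,19] -> hit [16,17] leaf, test {P1@t=16}
    N15 x:[19,21] y:[16,17] z:[9,13] -> miss, prune
  N18 x:[5/2,39/2] y:[7,15] z:[16,33] -> miss, prune

12 AABB tests over nodes [0, 1, 4, 3, 7, 10, 16, 13, 5, 12, 15, 18]; 1 leaf entered; closest P1.

== RESULT ==
12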